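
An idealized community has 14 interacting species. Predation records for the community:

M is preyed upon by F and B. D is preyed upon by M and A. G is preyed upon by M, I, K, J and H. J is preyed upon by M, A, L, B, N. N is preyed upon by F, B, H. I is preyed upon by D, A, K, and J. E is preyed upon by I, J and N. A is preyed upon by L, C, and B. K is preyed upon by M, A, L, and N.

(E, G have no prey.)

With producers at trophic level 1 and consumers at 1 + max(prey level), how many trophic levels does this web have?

Producers (level 1): E, G.
E → I → D → A → L gives L level 5.
No species has a prey at level 5, so no species reaches level 6.

5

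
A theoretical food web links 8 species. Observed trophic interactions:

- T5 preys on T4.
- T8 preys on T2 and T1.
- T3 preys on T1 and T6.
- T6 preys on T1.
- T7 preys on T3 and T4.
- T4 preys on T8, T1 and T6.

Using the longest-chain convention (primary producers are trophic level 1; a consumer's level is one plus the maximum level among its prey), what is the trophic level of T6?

T1 is a producer → level 1.
T6 eats T1 → level 2.

Trophic level 2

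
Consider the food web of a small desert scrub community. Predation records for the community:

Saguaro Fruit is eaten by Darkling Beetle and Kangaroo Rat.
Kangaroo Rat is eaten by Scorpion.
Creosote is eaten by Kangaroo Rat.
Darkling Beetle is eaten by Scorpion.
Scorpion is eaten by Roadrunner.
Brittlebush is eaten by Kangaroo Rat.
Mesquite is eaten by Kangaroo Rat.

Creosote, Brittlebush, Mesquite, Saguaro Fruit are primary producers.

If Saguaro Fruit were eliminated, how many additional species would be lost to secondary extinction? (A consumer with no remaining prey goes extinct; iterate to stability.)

1

Remove Saguaro Fruit.
Round 1: Darkling Beetle (all prey gone) → extinct.
No further losses. Total secondary extinctions: 1.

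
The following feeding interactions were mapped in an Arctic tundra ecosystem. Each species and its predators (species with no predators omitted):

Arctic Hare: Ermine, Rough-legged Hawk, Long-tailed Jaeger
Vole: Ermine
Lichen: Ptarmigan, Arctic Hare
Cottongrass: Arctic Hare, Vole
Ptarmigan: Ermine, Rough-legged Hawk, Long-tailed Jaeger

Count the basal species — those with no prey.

Basal species (no prey listed): Lichen, Cottongrass.
Count: 2.

2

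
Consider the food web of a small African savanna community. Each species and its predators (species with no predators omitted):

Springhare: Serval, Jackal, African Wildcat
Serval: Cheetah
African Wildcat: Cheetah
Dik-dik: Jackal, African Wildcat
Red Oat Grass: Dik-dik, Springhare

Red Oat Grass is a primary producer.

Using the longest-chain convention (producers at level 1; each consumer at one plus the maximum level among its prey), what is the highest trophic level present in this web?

Producers (level 1): Red Oat Grass.
Red Oat Grass → Springhare → Serval → Cheetah gives Cheetah level 4.
No species has a prey at level 4, so no species reaches level 5.

4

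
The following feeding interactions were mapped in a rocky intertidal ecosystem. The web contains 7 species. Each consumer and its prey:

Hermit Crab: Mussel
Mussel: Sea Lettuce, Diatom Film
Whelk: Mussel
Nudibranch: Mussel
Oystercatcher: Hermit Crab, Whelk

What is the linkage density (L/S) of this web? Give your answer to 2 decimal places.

L/S = 1.00

There are L = 7 links among S = 7 species.
L/S = 7/7 = 1.0000 ≈ 1.00.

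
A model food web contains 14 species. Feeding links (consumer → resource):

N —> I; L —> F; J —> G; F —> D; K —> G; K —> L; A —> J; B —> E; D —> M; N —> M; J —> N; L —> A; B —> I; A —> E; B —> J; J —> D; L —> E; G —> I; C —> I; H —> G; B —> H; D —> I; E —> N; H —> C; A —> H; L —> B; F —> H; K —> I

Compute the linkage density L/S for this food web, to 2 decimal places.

L/S = 2.00

There are L = 28 links among S = 14 species.
L/S = 28/14 = 2.0000 ≈ 2.00.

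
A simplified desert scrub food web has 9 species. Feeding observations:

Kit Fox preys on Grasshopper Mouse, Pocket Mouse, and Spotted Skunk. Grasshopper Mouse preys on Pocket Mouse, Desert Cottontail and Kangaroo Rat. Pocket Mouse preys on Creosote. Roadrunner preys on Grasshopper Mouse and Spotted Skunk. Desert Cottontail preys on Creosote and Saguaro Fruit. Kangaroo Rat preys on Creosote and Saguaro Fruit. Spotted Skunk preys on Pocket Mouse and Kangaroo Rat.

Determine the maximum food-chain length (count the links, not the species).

One longest chain: Saguaro Fruit → Kangaroo Rat → Grasshopper Mouse → Roadrunner.
It has 4 species and 3 links.

3 links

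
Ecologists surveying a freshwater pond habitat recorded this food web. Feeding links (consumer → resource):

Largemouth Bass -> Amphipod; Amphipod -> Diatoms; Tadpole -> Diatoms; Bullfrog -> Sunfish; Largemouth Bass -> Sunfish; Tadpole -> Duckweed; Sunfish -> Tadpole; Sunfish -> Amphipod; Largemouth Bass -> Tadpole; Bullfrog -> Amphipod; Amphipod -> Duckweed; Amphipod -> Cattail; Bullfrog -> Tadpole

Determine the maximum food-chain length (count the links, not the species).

3 links

One longest chain: Duckweed → Tadpole → Sunfish → Largemouth Bass.
It has 4 species and 3 links.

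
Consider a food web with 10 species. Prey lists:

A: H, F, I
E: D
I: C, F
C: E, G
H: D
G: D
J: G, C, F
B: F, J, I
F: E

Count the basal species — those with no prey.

1

Basal species (no prey listed): D.
Count: 1.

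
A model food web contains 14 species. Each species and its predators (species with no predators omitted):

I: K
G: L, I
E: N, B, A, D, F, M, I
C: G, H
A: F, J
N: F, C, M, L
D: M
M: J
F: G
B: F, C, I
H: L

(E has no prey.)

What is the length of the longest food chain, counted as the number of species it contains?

6 species

One longest chain: E → N → F → G → I → K.
It has 6 species and 5 links.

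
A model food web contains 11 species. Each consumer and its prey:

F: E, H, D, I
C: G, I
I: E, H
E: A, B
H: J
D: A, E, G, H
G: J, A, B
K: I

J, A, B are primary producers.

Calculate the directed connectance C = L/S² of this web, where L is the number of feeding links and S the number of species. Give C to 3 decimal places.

The web has S = 11 species and L = 19 feeding links.
C = L / S² = 19 / 121 = 0.1570 ≈ 0.157.

C = 0.157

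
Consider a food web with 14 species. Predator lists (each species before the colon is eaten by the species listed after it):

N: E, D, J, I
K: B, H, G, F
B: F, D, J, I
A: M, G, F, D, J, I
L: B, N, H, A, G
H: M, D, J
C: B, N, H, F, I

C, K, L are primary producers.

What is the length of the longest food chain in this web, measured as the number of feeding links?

2 links

One longest chain: C → H → M.
It has 3 species and 2 links.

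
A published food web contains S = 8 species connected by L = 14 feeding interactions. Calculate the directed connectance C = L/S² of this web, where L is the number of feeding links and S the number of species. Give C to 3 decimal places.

C = 0.219

The web has S = 8 species and L = 14 feeding links.
C = L / S² = 14 / 64 = 0.2188 ≈ 0.219.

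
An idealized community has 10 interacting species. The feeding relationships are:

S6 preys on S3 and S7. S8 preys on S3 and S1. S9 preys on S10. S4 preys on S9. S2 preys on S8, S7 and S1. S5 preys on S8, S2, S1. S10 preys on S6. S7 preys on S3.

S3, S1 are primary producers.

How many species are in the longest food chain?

6 species

One longest chain: S3 → S7 → S6 → S10 → S9 → S4.
It has 6 species and 5 links.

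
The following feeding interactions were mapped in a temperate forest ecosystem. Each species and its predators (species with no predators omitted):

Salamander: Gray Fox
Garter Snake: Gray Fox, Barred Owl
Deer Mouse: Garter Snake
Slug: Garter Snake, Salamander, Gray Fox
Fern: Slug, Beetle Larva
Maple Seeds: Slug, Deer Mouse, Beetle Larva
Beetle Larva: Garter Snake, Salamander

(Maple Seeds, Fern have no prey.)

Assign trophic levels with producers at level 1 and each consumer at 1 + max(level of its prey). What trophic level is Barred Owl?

Maple Seeds is a producer → level 1.
Slug eats Maple Seeds (level 1); other prey at levels: Fern 1 → level 2.
Garter Snake eats Slug (level 2); other prey at levels: Deer Mouse 2, Beetle Larva 2 → level 3.
Barred Owl eats Garter Snake → level 4.

Trophic level 4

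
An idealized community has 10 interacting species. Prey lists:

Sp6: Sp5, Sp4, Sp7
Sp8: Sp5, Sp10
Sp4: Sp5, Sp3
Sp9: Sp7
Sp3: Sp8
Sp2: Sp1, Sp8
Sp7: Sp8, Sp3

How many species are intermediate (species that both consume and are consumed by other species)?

4

Intermediate species (has both prey and predators): Sp8, Sp3, Sp4, Sp7.
Count: 4.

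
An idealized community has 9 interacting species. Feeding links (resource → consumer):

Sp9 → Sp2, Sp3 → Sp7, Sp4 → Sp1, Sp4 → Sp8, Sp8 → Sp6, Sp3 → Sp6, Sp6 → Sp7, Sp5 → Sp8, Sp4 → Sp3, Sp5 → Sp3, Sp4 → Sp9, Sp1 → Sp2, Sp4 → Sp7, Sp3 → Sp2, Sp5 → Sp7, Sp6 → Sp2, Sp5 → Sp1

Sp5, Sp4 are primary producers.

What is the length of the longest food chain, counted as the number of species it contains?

4 species

One longest chain: Sp5 → Sp8 → Sp6 → Sp7.
It has 4 species and 3 links.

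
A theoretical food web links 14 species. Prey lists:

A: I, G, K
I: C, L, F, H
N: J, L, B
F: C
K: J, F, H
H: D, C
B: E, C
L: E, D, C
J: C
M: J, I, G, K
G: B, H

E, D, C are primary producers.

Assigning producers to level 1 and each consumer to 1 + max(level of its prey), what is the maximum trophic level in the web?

Producers (level 1): E, D, C.
E → L → I → M gives M level 4.
No species has a prey at level 4, so no species reaches level 5.

4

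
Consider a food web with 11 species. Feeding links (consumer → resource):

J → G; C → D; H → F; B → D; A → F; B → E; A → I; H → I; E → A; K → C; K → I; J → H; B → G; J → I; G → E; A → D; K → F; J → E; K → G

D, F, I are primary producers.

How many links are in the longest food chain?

4 links

One longest chain: D → A → E → G → K.
It has 5 species and 4 links.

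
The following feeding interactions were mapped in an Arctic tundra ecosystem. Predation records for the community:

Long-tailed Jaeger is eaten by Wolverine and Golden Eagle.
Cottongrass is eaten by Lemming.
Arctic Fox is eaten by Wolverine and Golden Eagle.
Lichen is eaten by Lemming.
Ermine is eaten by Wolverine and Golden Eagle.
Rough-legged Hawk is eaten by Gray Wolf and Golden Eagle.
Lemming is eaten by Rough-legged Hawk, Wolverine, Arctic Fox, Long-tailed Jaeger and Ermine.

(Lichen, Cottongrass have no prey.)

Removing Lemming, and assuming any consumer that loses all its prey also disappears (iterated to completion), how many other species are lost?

Remove Lemming.
Round 1: Ermine (all prey gone), Long-tailed Jaeger (all prey gone), Rough-legged Hawk (all prey gone), Arctic Fox (all prey gone) → extinct.
Round 2: Gray Wolf (all prey gone), Golden Eagle (all prey gone), Wolverine (all prey gone) → extinct.
No further losses. Total secondary extinctions: 7.

7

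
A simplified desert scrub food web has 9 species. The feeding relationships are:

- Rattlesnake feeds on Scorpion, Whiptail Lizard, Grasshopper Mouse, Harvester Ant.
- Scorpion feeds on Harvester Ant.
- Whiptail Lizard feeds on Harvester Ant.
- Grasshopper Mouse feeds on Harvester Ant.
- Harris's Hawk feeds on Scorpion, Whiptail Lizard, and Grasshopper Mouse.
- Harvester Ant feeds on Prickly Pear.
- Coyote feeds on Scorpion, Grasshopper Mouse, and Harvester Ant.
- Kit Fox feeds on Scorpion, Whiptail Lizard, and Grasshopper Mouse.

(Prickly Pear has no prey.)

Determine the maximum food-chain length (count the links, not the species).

3 links

One longest chain: Prickly Pear → Harvester Ant → Scorpion → Harris's Hawk.
It has 4 species and 3 links.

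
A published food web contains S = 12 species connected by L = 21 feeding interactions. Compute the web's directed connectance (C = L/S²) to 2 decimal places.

The web has S = 12 species and L = 21 feeding links.
C = L / S² = 21 / 144 = 0.1458 ≈ 0.15.

C = 0.15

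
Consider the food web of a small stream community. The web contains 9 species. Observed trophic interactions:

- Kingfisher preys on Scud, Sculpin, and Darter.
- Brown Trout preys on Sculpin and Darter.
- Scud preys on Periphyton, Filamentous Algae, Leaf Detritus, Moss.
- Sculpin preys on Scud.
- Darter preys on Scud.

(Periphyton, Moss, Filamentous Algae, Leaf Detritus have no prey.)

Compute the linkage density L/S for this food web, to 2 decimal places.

L/S = 1.22

There are L = 11 links among S = 9 species.
L/S = 11/9 = 1.2222 ≈ 1.22.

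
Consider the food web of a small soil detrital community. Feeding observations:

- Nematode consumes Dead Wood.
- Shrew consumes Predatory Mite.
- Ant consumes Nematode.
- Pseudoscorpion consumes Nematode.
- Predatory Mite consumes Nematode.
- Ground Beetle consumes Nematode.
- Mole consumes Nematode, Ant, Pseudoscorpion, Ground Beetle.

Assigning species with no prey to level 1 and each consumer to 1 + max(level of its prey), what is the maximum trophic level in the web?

4

Basal resources (level 1): Dead Wood.
Dead Wood → Nematode → Pseudoscorpion → Mole gives Mole level 4.
No species has a prey at level 4, so no species reaches level 5.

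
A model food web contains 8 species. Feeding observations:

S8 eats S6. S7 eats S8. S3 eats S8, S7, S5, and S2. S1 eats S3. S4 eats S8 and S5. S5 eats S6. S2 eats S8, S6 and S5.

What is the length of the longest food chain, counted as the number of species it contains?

5 species

One longest chain: S6 → S8 → S2 → S3 → S1.
It has 5 species and 4 links.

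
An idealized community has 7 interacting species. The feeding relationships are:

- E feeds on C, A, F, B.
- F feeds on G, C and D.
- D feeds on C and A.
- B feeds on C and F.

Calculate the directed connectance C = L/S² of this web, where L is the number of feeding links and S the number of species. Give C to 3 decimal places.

The web has S = 7 species and L = 11 feeding links.
C = L / S² = 11 / 49 = 0.2245 ≈ 0.224.

C = 0.224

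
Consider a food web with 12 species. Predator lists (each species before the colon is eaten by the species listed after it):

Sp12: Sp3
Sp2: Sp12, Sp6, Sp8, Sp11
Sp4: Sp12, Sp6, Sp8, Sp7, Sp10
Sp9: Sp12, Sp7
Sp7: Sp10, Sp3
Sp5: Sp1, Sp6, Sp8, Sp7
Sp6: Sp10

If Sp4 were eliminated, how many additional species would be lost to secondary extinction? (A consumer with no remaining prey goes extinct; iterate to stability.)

Remove Sp4.
Every predator of it retains at least one other prey: Sp12 still has Sp2, Sp9; Sp6 still has Sp2, Sp5; Sp8 still has Sp2, Sp5; Sp7 still has Sp5, Sp9; Sp10 still has Sp6, Sp7.
No consumer loses all prey, so no secondary extinctions occur.

0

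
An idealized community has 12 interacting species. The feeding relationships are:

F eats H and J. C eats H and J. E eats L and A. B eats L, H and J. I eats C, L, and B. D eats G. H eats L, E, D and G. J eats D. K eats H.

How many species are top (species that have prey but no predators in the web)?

Top species (has prey, but nothing eats it): K, F, I.
Count: 3.

3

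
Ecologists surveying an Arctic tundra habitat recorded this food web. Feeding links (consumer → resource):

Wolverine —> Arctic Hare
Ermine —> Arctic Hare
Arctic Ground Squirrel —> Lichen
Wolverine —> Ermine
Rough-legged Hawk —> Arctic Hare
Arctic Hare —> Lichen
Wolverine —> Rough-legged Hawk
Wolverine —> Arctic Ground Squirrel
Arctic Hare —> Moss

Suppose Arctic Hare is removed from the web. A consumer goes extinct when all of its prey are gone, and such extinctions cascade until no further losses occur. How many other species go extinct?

Remove Arctic Hare.
Round 1: Ermine (all prey gone), Rough-legged Hawk (all prey gone) → extinct.
No further losses. Total secondary extinctions: 2.

2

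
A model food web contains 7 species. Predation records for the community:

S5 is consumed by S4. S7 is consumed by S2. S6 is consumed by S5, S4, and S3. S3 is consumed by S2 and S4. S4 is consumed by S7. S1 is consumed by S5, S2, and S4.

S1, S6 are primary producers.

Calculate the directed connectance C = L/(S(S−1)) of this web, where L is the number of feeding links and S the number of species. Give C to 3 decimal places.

C = 0.262

The web has S = 7 species and L = 11 feeding links.
C = L / (S(S−1)) = 11 / 42 = 0.2619 ≈ 0.262.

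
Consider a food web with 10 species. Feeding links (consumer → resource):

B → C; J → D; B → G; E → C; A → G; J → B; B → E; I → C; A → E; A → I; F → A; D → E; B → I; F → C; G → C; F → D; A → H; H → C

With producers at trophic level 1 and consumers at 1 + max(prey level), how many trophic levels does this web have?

4

Producers (level 1): C.
C → E → D → J gives J level 4.
No species has a prey at level 4, so no species reaches level 5.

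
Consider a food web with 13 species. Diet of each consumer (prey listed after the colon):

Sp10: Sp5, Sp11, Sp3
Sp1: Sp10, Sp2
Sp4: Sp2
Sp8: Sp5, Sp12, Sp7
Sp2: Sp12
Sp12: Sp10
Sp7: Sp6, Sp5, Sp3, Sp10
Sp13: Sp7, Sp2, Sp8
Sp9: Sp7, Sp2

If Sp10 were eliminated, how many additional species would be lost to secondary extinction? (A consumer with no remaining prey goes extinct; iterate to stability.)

4

Remove Sp10.
Round 1: Sp12 (all prey gone) → extinct.
Round 2: Sp2 (all prey gone) → extinct.
Round 3: Sp1 (all prey gone), Sp4 (all prey gone) → extinct.
No further losses. Total secondary extinctions: 4.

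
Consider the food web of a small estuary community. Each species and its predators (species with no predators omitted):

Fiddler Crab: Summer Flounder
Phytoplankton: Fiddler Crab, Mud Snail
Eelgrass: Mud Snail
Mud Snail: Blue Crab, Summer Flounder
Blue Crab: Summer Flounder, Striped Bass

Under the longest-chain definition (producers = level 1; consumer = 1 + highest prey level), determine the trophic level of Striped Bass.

Eelgrass is a producer → level 1.
Mud Snail eats Eelgrass (level 1); other prey at levels: Phytoplankton 1 → level 2.
Blue Crab eats Mud Snail → level 3.
Striped Bass eats Blue Crab → level 4.

Trophic level 4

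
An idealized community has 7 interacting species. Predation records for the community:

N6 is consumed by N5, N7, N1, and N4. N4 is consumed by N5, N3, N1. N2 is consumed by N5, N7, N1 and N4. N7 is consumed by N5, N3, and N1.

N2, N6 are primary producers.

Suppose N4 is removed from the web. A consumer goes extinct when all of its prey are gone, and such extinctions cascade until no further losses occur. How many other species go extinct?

Remove N4.
Every predator of it retains at least one other prey: N1 still has N2, N6, N7; N5 still has N2, N6, N7; N3 still has N7.
No consumer loses all prey, so no secondary extinctions occur.

0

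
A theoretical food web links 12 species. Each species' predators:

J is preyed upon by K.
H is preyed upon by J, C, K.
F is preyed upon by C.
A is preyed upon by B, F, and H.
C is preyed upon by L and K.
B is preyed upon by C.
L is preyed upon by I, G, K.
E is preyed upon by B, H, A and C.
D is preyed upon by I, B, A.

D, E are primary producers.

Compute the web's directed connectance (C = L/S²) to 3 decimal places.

C = 0.146

The web has S = 12 species and L = 21 feeding links.
C = L / S² = 21 / 144 = 0.1458 ≈ 0.146.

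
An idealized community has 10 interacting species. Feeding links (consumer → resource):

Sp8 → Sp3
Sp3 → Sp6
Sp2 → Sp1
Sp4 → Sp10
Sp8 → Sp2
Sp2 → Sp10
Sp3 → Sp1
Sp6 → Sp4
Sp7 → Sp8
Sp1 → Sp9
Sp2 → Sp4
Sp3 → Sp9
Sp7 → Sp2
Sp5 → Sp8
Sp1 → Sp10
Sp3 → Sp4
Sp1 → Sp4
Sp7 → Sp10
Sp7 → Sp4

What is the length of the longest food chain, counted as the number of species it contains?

6 species

One longest chain: Sp10 → Sp4 → Sp1 → Sp2 → Sp8 → Sp7.
It has 6 species and 5 links.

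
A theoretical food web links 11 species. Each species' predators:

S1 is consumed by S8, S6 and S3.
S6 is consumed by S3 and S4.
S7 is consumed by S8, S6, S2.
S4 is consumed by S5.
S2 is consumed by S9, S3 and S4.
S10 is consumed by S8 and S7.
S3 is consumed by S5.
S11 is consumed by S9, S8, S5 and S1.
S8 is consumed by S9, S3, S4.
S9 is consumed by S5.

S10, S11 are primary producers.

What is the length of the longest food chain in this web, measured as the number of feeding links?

One longest chain: S10 → S7 → S2 → S4 → S5.
It has 5 species and 4 links.

4 links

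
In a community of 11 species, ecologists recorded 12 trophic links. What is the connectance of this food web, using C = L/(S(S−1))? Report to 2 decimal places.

The web has S = 11 species and L = 12 feeding links.
C = L / (S(S−1)) = 12 / 110 = 0.1091 ≈ 0.11.

C = 0.11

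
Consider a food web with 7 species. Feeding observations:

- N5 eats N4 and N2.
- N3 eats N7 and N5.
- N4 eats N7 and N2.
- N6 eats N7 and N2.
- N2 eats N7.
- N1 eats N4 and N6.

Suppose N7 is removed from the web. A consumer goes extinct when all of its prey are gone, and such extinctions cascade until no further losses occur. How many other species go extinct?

6

Remove N7.
Round 1: N2 (all prey gone) → extinct.
Round 2: N4 (all prey gone), N6 (all prey gone) → extinct.
Round 3: N1 (all prey gone), N5 (all prey gone) → extinct.
Round 4: N3 (all prey gone) → extinct.
No further losses. Total secondary extinctions: 6.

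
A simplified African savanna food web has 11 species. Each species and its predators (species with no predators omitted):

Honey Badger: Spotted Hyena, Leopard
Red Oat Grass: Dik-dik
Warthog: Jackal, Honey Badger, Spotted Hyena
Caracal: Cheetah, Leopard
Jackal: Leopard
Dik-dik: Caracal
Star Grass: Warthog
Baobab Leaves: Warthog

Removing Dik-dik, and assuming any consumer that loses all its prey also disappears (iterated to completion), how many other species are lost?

2

Remove Dik-dik.
Round 1: Caracal (all prey gone) → extinct.
Round 2: Cheetah (all prey gone) → extinct.
No further losses. Total secondary extinctions: 2.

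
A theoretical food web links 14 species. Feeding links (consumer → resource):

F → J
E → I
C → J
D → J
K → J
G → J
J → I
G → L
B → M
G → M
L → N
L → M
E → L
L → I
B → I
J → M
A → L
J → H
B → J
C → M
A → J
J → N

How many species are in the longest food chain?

3 species

One longest chain: M → J → F.
It has 3 species and 2 links.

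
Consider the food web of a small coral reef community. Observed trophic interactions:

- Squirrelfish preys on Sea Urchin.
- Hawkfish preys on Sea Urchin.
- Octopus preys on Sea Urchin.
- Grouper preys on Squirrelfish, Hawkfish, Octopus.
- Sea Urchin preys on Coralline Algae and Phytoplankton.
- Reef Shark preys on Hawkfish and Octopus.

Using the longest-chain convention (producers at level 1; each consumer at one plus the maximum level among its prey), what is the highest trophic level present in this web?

Producers (level 1): Phytoplankton, Coralline Algae.
Phytoplankton → Sea Urchin → Squirrelfish → Grouper gives Grouper level 4.
No species has a prey at level 4, so no species reaches level 5.

4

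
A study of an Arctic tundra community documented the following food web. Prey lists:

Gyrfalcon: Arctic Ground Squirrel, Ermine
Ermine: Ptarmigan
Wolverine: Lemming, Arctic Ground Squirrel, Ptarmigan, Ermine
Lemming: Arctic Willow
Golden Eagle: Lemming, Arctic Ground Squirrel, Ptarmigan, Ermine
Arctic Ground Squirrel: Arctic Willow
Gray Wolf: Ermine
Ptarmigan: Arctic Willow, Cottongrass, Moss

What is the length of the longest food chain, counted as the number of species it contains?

4 species

One longest chain: Arctic Willow → Ptarmigan → Ermine → Wolverine.
It has 4 species and 3 links.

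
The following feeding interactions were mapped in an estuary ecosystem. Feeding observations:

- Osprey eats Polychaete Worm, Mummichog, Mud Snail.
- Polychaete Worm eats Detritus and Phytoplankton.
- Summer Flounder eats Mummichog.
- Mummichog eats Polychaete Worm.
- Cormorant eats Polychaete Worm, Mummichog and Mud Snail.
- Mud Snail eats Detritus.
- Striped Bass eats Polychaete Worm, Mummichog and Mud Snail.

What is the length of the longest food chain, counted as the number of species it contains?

4 species

One longest chain: Detritus → Polychaete Worm → Mummichog → Osprey.
It has 4 species and 3 links.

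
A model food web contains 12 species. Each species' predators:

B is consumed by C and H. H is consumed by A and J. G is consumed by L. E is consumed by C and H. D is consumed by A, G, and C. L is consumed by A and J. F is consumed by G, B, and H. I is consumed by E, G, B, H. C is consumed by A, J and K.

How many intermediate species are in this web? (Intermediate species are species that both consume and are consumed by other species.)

6

Intermediate species (has both prey and predators): B, G, E, H, C, L.
Count: 6.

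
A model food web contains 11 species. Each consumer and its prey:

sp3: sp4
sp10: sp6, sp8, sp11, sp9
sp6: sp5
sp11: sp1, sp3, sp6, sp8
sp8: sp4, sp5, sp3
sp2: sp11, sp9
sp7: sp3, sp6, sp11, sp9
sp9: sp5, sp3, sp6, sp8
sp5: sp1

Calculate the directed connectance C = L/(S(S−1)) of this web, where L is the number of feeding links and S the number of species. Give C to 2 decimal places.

The web has S = 11 species and L = 24 feeding links.
C = L / (S(S−1)) = 24 / 110 = 0.2182 ≈ 0.22.

C = 0.22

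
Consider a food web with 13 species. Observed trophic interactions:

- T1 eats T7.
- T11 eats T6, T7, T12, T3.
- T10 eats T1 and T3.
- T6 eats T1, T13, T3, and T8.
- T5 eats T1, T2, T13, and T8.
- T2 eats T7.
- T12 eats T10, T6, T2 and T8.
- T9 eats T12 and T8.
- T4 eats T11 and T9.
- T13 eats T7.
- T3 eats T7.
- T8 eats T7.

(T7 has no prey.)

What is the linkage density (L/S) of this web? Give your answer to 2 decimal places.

There are L = 27 links among S = 13 species.
L/S = 27/13 = 2.0769 ≈ 2.08.

L/S = 2.08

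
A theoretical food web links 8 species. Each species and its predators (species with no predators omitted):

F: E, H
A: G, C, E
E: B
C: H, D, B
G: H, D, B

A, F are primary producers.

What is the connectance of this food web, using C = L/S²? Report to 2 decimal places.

C = 0.19

The web has S = 8 species and L = 12 feeding links.
C = L / S² = 12 / 64 = 0.1875 ≈ 0.19.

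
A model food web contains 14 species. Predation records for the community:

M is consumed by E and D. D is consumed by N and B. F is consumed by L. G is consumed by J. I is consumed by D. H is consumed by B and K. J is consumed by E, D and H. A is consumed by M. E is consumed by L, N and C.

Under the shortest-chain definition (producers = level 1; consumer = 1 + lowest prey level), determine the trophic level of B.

I is a producer → level 1.
D eats I → level 2.
B eats D → level 3.
No prey of B is below level 2, so 3 is the minimum.

Trophic level 3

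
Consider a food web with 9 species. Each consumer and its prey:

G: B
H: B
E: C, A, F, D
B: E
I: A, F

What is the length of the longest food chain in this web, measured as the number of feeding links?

One longest chain: C → E → B → G.
It has 4 species and 3 links.

3 links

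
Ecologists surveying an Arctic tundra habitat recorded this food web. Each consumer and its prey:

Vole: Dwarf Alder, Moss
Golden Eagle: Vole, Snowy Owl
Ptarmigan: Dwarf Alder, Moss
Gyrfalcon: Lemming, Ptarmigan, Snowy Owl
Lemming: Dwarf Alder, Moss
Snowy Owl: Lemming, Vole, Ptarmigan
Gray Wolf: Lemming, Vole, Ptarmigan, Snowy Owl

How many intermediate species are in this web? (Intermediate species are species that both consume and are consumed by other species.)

Intermediate species (has both prey and predators): Lemming, Vole, Ptarmigan, Snowy Owl.
Count: 4.

4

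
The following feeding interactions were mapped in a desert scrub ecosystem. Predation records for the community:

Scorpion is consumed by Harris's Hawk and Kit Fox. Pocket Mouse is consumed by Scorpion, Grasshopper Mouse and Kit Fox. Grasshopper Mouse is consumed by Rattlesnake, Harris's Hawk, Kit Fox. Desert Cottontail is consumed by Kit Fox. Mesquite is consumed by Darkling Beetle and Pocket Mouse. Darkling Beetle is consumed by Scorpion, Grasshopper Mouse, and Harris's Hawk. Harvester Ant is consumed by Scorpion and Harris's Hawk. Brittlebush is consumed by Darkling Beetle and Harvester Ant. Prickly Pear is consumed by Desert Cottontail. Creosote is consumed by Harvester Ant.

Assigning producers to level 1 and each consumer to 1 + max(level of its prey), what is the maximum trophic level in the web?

Producers (level 1): Brittlebush, Mesquite, Prickly Pear, Creosote.
Mesquite → Pocket Mouse → Scorpion → Kit Fox gives Kit Fox level 4.
No species has a prey at level 4, so no species reaches level 5.

4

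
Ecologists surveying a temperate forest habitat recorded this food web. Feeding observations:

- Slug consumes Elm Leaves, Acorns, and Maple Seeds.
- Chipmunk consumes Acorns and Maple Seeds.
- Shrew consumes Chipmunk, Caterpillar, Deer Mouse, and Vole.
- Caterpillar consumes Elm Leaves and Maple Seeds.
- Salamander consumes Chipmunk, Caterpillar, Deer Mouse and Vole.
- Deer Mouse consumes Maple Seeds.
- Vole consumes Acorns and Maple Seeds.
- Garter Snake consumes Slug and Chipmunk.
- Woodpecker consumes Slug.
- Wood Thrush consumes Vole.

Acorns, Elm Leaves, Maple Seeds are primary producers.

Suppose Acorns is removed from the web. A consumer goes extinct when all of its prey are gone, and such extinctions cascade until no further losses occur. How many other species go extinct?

Remove Acorns.
Every predator of it retains at least one other prey: Vole still has Maple Seeds; Chipmunk still has Maple Seeds; Slug still has Elm Leaves, Maple Seeds.
No consumer loses all prey, so no secondary extinctions occur.

0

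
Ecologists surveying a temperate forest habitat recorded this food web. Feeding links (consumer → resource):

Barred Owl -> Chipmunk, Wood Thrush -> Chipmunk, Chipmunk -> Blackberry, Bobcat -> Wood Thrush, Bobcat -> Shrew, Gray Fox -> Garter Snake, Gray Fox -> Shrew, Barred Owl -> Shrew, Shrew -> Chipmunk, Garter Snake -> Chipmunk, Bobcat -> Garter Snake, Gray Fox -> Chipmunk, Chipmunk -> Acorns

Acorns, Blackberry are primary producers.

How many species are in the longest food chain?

4 species

One longest chain: Acorns → Chipmunk → Shrew → Barred Owl.
It has 4 species and 3 links.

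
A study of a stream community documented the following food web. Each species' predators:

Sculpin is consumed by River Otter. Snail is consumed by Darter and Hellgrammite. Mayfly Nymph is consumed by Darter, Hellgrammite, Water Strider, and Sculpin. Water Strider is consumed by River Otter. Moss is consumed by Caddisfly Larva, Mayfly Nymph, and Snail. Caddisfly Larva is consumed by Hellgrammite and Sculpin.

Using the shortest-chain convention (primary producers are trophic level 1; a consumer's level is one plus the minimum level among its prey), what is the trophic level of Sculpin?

Trophic level 3

Moss is a producer → level 1.
Caddisfly Larva eats Moss → level 2.
Sculpin eats Caddisfly Larva → level 3.
No prey of Sculpin is below level 2, so 3 is the minimum.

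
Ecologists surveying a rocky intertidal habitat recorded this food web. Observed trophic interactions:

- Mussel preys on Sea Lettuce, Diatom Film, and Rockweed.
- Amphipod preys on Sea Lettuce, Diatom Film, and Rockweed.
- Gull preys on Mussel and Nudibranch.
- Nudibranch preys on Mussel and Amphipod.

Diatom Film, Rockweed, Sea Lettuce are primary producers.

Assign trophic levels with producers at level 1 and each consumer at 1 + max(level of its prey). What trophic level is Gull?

Trophic level 4

Diatom Film is a producer → level 1.
Mussel eats Diatom Film (level 1); other prey at levels: Rockweed 1, Sea Lettuce 1 → level 2.
Nudibranch eats Mussel (level 2); other prey at levels: Amphipod 2 → level 3.
Gull eats Nudibranch (level 3); other prey at levels: Mussel 2 → level 4.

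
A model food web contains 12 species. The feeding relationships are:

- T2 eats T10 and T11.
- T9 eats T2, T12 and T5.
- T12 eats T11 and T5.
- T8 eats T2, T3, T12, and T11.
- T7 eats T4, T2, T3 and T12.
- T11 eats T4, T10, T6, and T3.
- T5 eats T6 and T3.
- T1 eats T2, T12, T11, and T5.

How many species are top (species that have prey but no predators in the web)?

Top species (has prey, but nothing eats it): T9, T1, T7, T8.
Count: 4.

4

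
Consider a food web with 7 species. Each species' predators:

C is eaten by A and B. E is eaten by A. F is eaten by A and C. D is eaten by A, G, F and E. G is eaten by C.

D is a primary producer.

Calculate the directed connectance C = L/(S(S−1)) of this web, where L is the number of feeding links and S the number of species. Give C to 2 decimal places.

C = 0.24

The web has S = 7 species and L = 10 feeding links.
C = L / (S(S−1)) = 10 / 42 = 0.2381 ≈ 0.24.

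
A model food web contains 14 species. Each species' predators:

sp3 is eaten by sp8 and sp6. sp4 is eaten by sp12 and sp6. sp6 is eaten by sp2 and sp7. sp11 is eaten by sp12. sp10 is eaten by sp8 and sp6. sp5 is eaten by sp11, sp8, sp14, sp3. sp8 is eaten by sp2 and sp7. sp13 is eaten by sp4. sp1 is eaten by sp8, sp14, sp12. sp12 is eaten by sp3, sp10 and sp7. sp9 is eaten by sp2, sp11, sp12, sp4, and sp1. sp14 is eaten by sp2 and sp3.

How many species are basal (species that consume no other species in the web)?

Basal species (no prey listed): sp5, sp13, sp9.
Count: 3.

3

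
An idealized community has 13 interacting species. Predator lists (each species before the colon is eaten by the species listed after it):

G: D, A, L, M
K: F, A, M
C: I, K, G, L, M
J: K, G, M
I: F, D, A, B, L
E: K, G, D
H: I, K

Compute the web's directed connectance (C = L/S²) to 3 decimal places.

C = 0.148

The web has S = 13 species and L = 25 feeding links.
C = L / S² = 25 / 169 = 0.1479 ≈ 0.148.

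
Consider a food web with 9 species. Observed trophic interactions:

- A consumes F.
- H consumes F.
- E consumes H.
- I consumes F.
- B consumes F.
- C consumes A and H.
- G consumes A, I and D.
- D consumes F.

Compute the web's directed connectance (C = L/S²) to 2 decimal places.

The web has S = 9 species and L = 11 feeding links.
C = L / S² = 11 / 81 = 0.1358 ≈ 0.14.

C = 0.14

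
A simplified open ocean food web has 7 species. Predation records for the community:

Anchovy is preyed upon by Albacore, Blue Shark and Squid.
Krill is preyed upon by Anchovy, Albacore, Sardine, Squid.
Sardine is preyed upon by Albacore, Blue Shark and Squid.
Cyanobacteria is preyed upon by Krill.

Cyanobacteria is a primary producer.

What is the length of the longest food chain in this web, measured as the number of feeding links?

One longest chain: Cyanobacteria → Krill → Sardine → Albacore.
It has 4 species and 3 links.

3 links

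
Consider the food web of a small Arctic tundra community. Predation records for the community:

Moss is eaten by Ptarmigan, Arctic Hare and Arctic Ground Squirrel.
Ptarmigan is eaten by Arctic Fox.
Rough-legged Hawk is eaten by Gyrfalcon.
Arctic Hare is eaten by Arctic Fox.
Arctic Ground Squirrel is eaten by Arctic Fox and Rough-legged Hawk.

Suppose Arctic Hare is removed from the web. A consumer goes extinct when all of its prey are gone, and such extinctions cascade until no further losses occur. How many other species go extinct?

0

Remove Arctic Hare.
Every predator of it retains at least one other prey: Arctic Fox still has Ptarmigan, Arctic Ground Squirrel.
No consumer loses all prey, so no secondary extinctions occur.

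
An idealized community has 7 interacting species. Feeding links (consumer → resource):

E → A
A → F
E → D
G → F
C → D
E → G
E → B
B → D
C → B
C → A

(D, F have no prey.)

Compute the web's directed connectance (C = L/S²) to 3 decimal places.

C = 0.204

The web has S = 7 species and L = 10 feeding links.
C = L / S² = 10 / 49 = 0.2041 ≈ 0.204.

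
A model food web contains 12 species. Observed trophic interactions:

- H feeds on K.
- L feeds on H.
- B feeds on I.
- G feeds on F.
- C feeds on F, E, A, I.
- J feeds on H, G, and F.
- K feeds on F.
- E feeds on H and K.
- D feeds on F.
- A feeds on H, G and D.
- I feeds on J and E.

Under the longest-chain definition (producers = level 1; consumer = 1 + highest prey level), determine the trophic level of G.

Trophic level 2

F is a producer → level 1.
G eats F → level 2.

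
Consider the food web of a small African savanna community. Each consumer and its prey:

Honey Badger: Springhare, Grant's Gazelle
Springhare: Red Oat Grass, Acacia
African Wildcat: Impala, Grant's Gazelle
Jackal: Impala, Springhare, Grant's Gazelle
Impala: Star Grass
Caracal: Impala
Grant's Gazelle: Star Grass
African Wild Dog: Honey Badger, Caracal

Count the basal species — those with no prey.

3

Basal species (no prey listed): Red Oat Grass, Star Grass, Acacia.
Count: 3.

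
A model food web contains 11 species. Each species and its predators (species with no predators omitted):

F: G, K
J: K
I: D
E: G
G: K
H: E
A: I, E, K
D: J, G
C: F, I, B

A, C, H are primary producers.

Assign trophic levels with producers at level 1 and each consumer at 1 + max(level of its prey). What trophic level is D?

A is a producer → level 1.
I eats A (level 1); other prey at levels: C 1 → level 2.
D eats I → level 3.

Trophic level 3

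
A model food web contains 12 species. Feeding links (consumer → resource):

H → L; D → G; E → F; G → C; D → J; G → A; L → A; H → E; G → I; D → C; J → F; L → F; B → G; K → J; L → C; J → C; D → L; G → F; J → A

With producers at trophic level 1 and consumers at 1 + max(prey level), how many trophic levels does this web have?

3

Producers (level 1): F, I, A, C.
F → G → B gives B level 3.
No species has a prey at level 3, so no species reaches level 4.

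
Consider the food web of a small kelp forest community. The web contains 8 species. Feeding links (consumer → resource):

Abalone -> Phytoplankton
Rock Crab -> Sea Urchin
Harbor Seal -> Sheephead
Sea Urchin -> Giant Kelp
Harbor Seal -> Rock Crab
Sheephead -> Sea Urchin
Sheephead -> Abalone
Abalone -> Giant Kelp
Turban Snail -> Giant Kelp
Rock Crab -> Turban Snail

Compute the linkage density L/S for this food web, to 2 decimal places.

L/S = 1.25

There are L = 10 links among S = 8 species.
L/S = 10/8 = 1.2500 ≈ 1.25.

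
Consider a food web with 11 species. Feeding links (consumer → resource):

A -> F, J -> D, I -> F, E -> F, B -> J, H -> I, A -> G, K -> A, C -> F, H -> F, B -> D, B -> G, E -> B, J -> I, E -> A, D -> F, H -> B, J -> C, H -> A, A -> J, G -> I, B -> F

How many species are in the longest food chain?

5 species

One longest chain: F → C → J → B → H.
It has 5 species and 4 links.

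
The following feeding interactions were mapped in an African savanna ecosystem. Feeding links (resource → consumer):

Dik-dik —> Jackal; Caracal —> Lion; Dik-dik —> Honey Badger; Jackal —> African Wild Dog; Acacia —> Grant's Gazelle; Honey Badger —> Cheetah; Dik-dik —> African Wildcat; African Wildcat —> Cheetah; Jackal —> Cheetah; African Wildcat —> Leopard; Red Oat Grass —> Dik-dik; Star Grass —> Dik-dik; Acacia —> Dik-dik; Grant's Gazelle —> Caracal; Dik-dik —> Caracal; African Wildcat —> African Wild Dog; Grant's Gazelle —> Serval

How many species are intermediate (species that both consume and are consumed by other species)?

Intermediate species (has both prey and predators): Grant's Gazelle, Dik-dik, African Wildcat, Caracal, Jackal, Honey Badger.
Count: 6.

6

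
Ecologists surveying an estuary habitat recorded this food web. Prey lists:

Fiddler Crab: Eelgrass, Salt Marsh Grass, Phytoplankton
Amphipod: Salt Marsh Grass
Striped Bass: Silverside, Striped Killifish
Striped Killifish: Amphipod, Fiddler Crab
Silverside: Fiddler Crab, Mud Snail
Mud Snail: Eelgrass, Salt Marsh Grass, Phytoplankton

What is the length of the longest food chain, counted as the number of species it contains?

4 species

One longest chain: Eelgrass → Fiddler Crab → Silverside → Striped Bass.
It has 4 species and 3 links.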